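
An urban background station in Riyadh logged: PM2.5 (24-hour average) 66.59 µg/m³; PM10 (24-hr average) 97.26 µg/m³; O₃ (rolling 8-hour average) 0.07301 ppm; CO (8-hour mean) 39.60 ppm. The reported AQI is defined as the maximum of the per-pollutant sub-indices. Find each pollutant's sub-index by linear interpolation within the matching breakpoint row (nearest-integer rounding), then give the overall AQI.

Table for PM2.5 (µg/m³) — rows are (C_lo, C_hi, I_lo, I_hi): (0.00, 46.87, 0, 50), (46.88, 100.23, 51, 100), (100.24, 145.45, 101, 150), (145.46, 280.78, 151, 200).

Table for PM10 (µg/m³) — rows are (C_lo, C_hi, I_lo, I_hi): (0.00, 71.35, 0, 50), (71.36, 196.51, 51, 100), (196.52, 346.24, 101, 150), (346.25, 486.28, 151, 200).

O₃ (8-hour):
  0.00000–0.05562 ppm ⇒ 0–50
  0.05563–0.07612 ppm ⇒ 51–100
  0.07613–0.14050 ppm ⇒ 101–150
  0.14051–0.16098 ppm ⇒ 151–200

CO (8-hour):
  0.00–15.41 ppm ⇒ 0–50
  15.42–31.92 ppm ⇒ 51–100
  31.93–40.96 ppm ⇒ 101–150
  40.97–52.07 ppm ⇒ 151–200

PM2.5 66.59: bracket 46.88–100.23 → index 51–100; slope 49/53.35, offset 19.71.
AQI = 51 + 49/53.35·19.71 ≈ 69.10 ⇒ 69.
PM10: row 71.36–196.51 (AQI 51–100). (100−51)·(97.26−71.36)/(196.51−71.36) + 51 = 49·25.90/125.15 + 51 ≈ 61.14 → 61.
O₃: row 0.05563–0.07612 (AQI 51–100). (100−51)·(0.07301−0.05563)/(0.07612−0.05563) + 51 = 49·0.01738/0.02049 + 51 ≈ 92.56 → 93.
CO: 39.60 lies in 31.93–40.96, so I_lo=101, I_hi=150, C_lo=31.93, C_hi=40.96.
(150−101)/(40.96−31.93) × (39.60−31.93) + 101 = 49/9.03 × 7.67 + 101 ≈ 142.62 → 143.
Sub-indices: PM2.5→69, PM10→61, O₃→93, CO→143. Overall AQI = max = 143; dominant pollutant is CO.
AQI 143: Unhealthy for Sensitive Groups.

143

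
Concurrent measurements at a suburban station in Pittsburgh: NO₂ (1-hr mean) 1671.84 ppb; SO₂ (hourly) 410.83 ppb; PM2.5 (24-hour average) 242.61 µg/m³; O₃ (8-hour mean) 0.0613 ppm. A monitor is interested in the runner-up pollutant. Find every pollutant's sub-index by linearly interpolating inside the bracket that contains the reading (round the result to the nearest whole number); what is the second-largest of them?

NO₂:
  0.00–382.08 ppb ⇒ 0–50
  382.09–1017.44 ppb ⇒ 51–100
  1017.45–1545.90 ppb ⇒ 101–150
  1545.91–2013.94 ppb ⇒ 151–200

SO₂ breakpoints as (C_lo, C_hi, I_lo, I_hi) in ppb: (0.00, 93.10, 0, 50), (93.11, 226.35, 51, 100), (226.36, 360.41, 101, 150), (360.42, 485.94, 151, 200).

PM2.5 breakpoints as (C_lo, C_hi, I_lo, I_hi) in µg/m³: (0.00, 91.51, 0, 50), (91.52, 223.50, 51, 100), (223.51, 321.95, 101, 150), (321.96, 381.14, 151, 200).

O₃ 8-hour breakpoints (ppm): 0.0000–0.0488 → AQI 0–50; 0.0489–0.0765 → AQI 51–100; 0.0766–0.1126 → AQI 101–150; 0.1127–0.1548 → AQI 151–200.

164

NO₂: 1671.84 ∈ [1545.91, 2013.94] ↔ index [151, 200].
151 + (1671.84−1545.91)·(200−151)/(2013.94−1545.91) = 151 + 125.93·49/468.03 ≈ 164.18, so AQI = 164.
SO₂: 410.83 ∈ [360.42, 485.94] ↔ index [151, 200].
151 + (410.83−360.42)·(200−151)/(485.94−360.42) = 151 + 50.41·49/125.52 ≈ 170.68, so AQI = 171.
PM2.5 242.61: bracket 223.51–321.95 → index 101–150; slope 49/98.44, offset 19.10.
AQI = 101 + 49/98.44·19.10 ≈ 110.51 ⇒ 111.
O₃ 0.0613: bracket 0.0489–0.0765 → index 51–100; slope 49/0.0276, offset 0.0124.
AQI = 51 + 49/0.0276·0.0124 ≈ 73.01 ⇒ 73.
Sub-indices: NO₂→164, SO₂→171, PM2.5→111, O₃→73. Ranked high→low: 171, 164, 111, 73. Second-highest sub-index = 164.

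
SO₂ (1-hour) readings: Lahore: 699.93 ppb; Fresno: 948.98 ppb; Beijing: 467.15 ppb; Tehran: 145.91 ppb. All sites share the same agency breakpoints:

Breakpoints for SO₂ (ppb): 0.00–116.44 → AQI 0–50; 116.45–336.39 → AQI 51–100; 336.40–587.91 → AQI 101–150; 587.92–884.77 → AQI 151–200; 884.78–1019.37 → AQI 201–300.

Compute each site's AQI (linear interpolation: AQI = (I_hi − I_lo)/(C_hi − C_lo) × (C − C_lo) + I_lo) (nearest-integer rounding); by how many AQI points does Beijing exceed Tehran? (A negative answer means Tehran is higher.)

Lahore: 699.93 lies in 587.92–884.77, so I_lo=151, I_hi=200, C_lo=587.92, C_hi=884.77.
(200−151)/(884.77−587.92) × (699.93−587.92) + 151 = 49/296.85 × 112.01 + 151 ≈ 169.49 → 169.
Fresno 948.98: bracket 884.78–1019.37 → index 201–300; slope 99/134.59, offset 64.20.
AQI = 201 + 99/134.59·64.20 ≈ 248.22 ⇒ 248.
Beijing: 467.15 ∈ [336.40, 587.91] ↔ index [101, 150].
101 + (467.15−336.40)·(150−101)/(587.91−336.40) = 101 + 130.75·49/251.51 ≈ 126.47, so AQI = 126.
Tehran: 145.91 lies in 116.45–336.39, so I_lo=51, I_hi=100, C_lo=116.45, C_hi=336.39.
(100−51)/(336.39−116.45) × (145.91−116.45) + 51 = 49/219.94 × 29.46 + 51 ≈ 57.56 → 58.
AQIs: Lahore=169, Fresno=248, Beijing=126, Tehran=58. Beijing (126) − Tehran (58) = 68.

68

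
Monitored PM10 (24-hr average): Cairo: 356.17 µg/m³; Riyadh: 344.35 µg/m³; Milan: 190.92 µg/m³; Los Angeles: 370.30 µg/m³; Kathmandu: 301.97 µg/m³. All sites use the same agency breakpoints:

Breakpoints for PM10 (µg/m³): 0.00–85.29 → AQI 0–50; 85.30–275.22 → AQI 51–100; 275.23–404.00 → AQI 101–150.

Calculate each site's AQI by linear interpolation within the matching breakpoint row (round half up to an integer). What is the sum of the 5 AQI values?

Cairo: 356.17 ∈ [275.23, 404.00] ↔ index [101, 150].
101 + (356.17−275.23)·(150−101)/(404.00−275.23) = 101 + 80.94·49/128.77 ≈ 131.80, so AQI = 132.
Riyadh: row 275.23–404.00 (AQI 101–150). (150−101)·(344.35−275.23)/(404.00−275.23) + 101 = 49·69.12/128.77 + 101 ≈ 127.30 → 127.
Milan: 190.92 lies in 85.30–275.22, so I_lo=51, I_hi=100, C_lo=85.30, C_hi=275.22.
(100−51)/(275.22−85.30) × (190.92−85.30) + 51 = 49/189.92 × 105.62 + 51 ≈ 78.25 → 78.
Los Angeles: 370.30 lies in 275.23–404.00, so I_lo=101, I_hi=150, C_lo=275.23, C_hi=404.00.
(150−101)/(404.00−275.23) × (370.30−275.23) + 101 = 49/128.77 × 95.07 + 101 ≈ 137.18 → 137.
Kathmandu: row 275.23–404.00 (AQI 101–150). (150−101)·(301.97−275.23)/(404.00−275.23) + 101 = 49·26.74/128.77 + 101 ≈ 111.18 → 111.
AQIs: Cairo=132, Riyadh=127, Milan=78, Los Angeles=137, Kathmandu=111. Sum = 132 + 127 + 78 + 137 + 111 = 585.

585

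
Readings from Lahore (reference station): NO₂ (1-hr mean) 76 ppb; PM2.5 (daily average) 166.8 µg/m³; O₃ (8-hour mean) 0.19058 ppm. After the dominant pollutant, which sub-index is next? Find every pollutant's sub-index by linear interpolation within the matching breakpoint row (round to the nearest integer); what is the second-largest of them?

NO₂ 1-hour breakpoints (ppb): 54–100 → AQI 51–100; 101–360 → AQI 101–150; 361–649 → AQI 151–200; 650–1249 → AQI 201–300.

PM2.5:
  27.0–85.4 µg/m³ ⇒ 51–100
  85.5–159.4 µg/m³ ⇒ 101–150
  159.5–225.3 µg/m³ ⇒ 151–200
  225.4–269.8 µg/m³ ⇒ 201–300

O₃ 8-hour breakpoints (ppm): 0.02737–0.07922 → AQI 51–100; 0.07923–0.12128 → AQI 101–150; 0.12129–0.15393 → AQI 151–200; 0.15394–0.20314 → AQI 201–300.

NO₂: 76 lies in 54–100, so I_lo=51, I_hi=100, C_lo=54, C_hi=100.
(100−51)/(100−54) × (76−54) + 51 = 49/46 × 22 + 51 ≈ 74.43 → 74.
PM2.5: row 159.5–225.3 (AQI 151–200). (200−151)·(166.8−159.5)/(225.3−159.5) + 151 = 49·7.3/65.8 + 151 ≈ 156.44 → 156.
O₃ 0.19058: bracket 0.15394–0.20314 → index 201–300; slope 99/0.04920, offset 0.03664.
AQI = 201 + 99/0.04920·0.03664 ≈ 274.73 ⇒ 275.
Sub-indices: NO₂→74, PM2.5→156, O₃→275. Ranked high→low: 275, 156, 74. Second-highest sub-index = 156.

156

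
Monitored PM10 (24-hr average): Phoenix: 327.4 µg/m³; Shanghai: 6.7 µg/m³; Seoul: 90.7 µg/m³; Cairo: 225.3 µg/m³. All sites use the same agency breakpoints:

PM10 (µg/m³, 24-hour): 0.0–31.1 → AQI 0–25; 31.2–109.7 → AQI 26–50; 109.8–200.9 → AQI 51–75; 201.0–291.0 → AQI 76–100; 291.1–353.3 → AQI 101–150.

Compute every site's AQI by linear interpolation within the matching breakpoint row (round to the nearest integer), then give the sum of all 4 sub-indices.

Phoenix 327.4: bracket 291.1–353.3 → index 101–150; slope 49/62.2, offset 36.3.
AQI = 101 + 49/62.2·36.3 ≈ 129.60 ⇒ 130.
Shanghai: 6.7 lies in 0.0–31.1, so I_lo=0, I_hi=25, C_lo=0.0, C_hi=31.1.
(25−0)/(31.1−0.0) × (6.7−0.0) + 0 = 25/31.1 × 6.7 + 0 ≈ 5.39 → 5.
Seoul: 90.7 lies in 31.2–109.7, so I_lo=26, I_hi=50, C_lo=31.2, C_hi=109.7.
(50−26)/(109.7−31.2) × (90.7−31.2) + 26 = 24/78.5 × 59.5 + 26 ≈ 44.19 → 44.
Cairo: 225.3 ∈ [201.0, 291.0] ↔ index [76, 100].
76 + (225.3−201.0)·(100−76)/(291.0−201.0) = 76 + 24.3·24/90.0 ≈ 82.48, so AQI = 82.
AQIs: Phoenix=130, Shanghai=5, Seoul=44, Cairo=82. Sum = 130 + 5 + 44 + 82 = 261.

261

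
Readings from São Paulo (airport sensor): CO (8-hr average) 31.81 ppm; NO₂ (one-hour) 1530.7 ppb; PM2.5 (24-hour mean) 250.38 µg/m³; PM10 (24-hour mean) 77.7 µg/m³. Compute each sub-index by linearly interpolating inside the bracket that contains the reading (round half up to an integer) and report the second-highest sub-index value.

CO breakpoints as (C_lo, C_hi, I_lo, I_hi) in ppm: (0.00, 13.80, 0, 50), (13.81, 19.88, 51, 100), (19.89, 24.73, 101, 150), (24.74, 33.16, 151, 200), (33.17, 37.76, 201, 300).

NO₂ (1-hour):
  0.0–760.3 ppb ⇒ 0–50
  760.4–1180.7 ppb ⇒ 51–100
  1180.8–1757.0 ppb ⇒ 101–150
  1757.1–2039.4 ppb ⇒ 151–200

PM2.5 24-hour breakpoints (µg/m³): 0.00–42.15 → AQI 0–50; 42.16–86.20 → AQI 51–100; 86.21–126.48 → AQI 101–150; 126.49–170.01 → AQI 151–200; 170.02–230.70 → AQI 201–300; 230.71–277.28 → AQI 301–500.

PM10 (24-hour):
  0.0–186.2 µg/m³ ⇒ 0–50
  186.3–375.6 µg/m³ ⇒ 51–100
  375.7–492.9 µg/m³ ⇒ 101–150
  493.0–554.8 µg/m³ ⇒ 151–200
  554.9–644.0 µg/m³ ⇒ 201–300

CO: row 24.74–33.16 (AQI 151–200). (200−151)·(31.81−24.74)/(33.16−24.74) + 151 = 49·7.07/8.42 + 151 ≈ 192.14 → 192.
NO₂: 1530.7 lies in 1180.8–1757.0, so I_lo=101, I_hi=150, C_lo=1180.8, C_hi=1757.0.
(150−101)/(1757.0−1180.8) × (1530.7−1180.8) + 101 = 49/576.2 × 349.9 + 101 ≈ 130.76 → 131.
PM2.5: 250.38 lies in 230.71–277.28, so I_lo=301, I_hi=500, C_lo=230.71, C_hi=277.28.
(500−301)/(277.28−230.71) × (250.38−230.71) + 301 = 199/46.57 × 19.67 + 301 ≈ 385.05 → 385.
PM10: 77.7 lies in 0.0–186.2, so I_lo=0, I_hi=50, C_lo=0.0, C_hi=186.2.
(50−0)/(186.2−0.0) × (77.7−0.0) + 0 = 50/186.2 × 77.7 + 0 ≈ 20.86 → 21.
Sub-indices: CO→192, NO₂→131, PM2.5→385, PM10→21. Ranked high→low: 385, 192, 131, 21. Second-highest sub-index = 192.

192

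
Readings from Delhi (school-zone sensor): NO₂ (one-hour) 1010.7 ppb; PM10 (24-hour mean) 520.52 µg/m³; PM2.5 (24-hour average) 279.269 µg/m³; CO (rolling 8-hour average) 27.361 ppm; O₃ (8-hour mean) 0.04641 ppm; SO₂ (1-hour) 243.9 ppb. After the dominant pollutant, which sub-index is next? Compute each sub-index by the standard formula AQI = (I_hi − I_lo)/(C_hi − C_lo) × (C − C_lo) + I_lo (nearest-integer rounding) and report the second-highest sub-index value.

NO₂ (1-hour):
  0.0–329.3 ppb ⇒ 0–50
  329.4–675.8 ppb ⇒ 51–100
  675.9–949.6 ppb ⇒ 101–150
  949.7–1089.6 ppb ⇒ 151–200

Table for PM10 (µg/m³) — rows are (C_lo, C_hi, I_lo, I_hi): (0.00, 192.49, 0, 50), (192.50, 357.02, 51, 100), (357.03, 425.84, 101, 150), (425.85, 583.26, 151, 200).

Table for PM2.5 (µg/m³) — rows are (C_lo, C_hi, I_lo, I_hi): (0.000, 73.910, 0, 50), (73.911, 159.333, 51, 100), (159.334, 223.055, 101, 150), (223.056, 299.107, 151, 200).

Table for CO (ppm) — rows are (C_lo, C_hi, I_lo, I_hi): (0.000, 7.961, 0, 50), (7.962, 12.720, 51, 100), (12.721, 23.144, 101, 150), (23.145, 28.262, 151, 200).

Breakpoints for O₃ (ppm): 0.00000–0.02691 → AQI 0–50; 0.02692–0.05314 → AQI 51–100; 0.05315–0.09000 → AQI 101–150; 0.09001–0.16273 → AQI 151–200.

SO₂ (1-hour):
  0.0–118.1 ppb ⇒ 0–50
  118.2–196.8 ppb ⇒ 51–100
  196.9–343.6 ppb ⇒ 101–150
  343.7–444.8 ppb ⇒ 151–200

NO₂: 1010.7 ∈ [949.7, 1089.6] ↔ index [151, 200].
151 + (1010.7−949.7)·(200−151)/(1089.6−949.7) = 151 + 61.0·49/139.9 ≈ 172.37, so AQI = 172.
PM10 520.52: bracket 425.85–583.26 → index 151–200; slope 49/157.41, offset 94.67.
AQI = 151 + 49/157.41·94.67 ≈ 180.47 ⇒ 180.
PM2.5: row 223.056–299.107 (AQI 151–200). (200−151)·(279.269−223.056)/(299.107−223.056) + 151 = 49·56.213/76.051 + 151 ≈ 187.22 → 187.
CO: row 23.145–28.262 (AQI 151–200). (200−151)·(27.361−23.145)/(28.262−23.145) + 151 = 49·4.216/5.117 + 151 ≈ 191.37 → 191.
O₃ 0.04641: bracket 0.02692–0.05314 → index 51–100; slope 49/0.02622, offset 0.01949.
AQI = 51 + 49/0.02622·0.01949 ≈ 87.42 ⇒ 87.
SO₂: 243.9 ∈ [196.9, 343.6] ↔ index [101, 150].
101 + (243.9−196.9)·(150−101)/(343.6−196.9) = 101 + 47.0·49/146.7 ≈ 116.70, so AQI = 117.
Sub-indices: NO₂→172, PM10→180, PM2.5→187, CO→191, O₃→87, SO₂→117. Ranked high→low: 191, 187, 180, 172, 117, 87. Second-highest sub-index = 187.

187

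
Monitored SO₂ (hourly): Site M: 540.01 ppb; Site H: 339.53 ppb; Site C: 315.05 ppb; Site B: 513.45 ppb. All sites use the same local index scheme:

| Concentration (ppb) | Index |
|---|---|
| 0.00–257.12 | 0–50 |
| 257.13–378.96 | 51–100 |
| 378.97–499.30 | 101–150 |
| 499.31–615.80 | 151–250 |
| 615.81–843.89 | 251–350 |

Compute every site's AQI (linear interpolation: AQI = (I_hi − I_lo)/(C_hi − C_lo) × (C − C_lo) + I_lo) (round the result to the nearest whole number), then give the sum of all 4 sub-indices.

507

Site M: 540.01 ∈ [499.31, 615.80] ↔ index [151, 250].
151 + (540.01−499.31)·(250−151)/(615.80−499.31) = 151 + 40.70·99/116.49 ≈ 185.59, so AQI = 186.
Site H: 339.53 lies in 257.13–378.96, so I_lo=51, I_hi=100, C_lo=257.13, C_hi=378.96.
(100−51)/(378.96−257.13) × (339.53−257.13) + 51 = 49/121.83 × 82.40 + 51 ≈ 84.14 → 84.
Site C: row 257.13–378.96 (AQI 51–100). (100−51)·(315.05−257.13)/(378.96−257.13) + 51 = 49·57.92/121.83 + 51 ≈ 74.30 → 74.
Site B 513.45: bracket 499.31–615.80 → index 151–250; slope 99/116.49, offset 14.14.
AQI = 151 + 99/116.49·14.14 ≈ 163.02 ⇒ 163.
AQIs: Site M=186, Site H=84, Site C=74, Site B=163. Sum = 186 + 84 + 74 + 163 = 507.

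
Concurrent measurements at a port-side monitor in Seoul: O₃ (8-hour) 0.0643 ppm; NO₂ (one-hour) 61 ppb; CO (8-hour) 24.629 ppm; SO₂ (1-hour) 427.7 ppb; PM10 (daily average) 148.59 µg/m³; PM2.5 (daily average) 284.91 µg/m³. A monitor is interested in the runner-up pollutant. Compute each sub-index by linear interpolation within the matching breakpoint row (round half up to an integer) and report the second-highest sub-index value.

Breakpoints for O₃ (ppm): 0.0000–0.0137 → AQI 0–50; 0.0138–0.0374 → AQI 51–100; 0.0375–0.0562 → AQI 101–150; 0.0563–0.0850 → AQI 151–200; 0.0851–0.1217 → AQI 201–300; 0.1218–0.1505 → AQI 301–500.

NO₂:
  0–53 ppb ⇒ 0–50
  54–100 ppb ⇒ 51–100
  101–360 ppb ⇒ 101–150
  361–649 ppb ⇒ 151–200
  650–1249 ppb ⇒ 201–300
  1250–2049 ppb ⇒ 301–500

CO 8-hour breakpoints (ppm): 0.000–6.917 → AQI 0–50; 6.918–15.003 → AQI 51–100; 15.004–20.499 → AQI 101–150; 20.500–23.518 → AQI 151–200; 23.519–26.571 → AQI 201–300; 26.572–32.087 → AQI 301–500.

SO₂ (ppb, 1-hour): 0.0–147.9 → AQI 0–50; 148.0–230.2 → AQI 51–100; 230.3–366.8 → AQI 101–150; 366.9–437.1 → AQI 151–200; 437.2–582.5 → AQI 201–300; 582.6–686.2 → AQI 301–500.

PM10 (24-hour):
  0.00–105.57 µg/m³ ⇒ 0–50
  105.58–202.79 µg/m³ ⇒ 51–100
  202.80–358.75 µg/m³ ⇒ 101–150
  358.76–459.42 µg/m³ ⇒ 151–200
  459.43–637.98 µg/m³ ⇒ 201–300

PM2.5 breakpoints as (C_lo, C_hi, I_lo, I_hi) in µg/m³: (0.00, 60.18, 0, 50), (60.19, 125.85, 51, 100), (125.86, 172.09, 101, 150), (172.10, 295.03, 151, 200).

O₃: 0.0643 lies in 0.0563–0.0850, so I_lo=151, I_hi=200, C_lo=0.0563, C_hi=0.0850.
(200−151)/(0.0850−0.0563) × (0.0643−0.0563) + 151 = 49/0.0287 × 0.0080 + 151 ≈ 164.66 → 165.
NO₂: row 54–100 (AQI 51–100). (100−51)·(61−54)/(100−54) + 51 = 49·7/46 + 51 ≈ 58.46 → 58.
CO: 24.629 lies in 23.519–26.571, so I_lo=201, I_hi=300, C_lo=23.519, C_hi=26.571.
(300−201)/(26.571−23.519) × (24.629−23.519) + 201 = 99/3.052 × 1.110 + 201 ≈ 237.01 → 237.
SO₂: 427.7 lies in 366.9–437.1, so I_lo=151, I_hi=200, C_lo=366.9, C_hi=437.1.
(200−151)/(437.1−366.9) × (427.7−366.9) + 151 = 49/70.2 × 60.8 + 151 ≈ 193.44 → 193.
PM10 148.59: bracket 105.58–202.79 → index 51–100; slope 49/97.21, offset 43.01.
AQI = 51 + 49/97.21·43.01 ≈ 72.68 ⇒ 73.
PM2.5: 284.91 ∈ [172.10, 295.03] ↔ index [151, 200].
151 + (284.91−172.10)·(200−151)/(295.03−172.10) = 151 + 112.81·49/122.93 ≈ 195.97, so AQI = 196.
Sub-indices: O₃→165, NO₂→58, CO→237, SO₂→193, PM10→73, PM2.5→196. Ranked high→low: 237, 196, 193, 165, 73, 58. Second-highest sub-index = 196.

196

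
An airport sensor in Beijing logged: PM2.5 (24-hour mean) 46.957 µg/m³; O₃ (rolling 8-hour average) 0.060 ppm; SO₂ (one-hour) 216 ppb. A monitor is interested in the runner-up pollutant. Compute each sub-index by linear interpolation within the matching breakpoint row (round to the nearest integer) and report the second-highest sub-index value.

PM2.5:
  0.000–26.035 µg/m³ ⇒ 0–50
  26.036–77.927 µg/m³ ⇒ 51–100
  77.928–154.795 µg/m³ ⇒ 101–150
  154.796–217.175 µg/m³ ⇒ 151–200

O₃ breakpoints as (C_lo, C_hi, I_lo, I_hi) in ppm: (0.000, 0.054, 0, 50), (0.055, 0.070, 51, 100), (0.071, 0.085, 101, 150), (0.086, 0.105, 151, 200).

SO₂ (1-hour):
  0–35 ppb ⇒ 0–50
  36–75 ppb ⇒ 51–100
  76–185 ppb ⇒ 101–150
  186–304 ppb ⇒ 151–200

PM2.5: 46.957 lies in 26.036–77.927, so I_lo=51, I_hi=100, C_lo=26.036, C_hi=77.927.
(100−51)/(77.927−26.036) × (46.957−26.036) + 51 = 49/51.891 × 20.921 + 51 ≈ 70.76 → 71.
O₃ 0.060: bracket 0.055–0.070 → index 51–100; slope 49/0.015, offset 0.005.
AQI = 51 + 49/0.015·0.005 ≈ 67.33 ⇒ 67.
SO₂: row 186–304 (AQI 151–200). (200−151)·(216−186)/(304−186) + 151 = 49·30/118 + 151 ≈ 163.46 → 163.
Sub-indices: PM2.5→71, O₃→67, SO₂→163. Ranked high→low: 163, 71, 67. Second-highest sub-index = 71.

71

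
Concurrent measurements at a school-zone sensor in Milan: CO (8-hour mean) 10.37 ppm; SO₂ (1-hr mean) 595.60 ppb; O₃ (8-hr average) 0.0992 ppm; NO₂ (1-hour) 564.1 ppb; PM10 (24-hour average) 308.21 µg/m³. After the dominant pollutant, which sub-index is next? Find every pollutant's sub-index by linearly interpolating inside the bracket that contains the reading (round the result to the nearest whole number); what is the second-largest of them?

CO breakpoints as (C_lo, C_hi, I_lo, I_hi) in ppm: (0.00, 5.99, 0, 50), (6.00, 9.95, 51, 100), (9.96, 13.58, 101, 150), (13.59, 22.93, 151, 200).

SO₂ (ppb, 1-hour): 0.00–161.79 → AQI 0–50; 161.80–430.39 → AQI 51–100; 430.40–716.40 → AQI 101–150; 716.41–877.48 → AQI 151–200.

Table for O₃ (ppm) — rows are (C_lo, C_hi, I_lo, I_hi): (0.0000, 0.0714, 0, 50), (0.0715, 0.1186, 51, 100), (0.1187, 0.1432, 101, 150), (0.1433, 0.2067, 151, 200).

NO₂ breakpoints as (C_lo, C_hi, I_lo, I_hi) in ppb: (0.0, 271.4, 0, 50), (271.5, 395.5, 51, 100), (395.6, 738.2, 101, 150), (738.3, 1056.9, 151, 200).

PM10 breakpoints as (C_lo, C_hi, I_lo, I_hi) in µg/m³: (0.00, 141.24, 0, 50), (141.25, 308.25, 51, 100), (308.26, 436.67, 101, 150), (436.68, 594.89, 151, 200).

125

CO: 10.37 lies in 9.96–13.58, so I_lo=101, I_hi=150, C_lo=9.96, C_hi=13.58.
(150−101)/(13.58−9.96) × (10.37−9.96) + 101 = 49/3.62 × 0.41 + 101 ≈ 106.55 → 107.
SO₂: row 430.40–716.40 (AQI 101–150). (150−101)·(595.60−430.40)/(716.40−430.40) + 101 = 49·165.20/286.00 + 101 ≈ 129.30 → 129.
O₃: 0.0992 lies in 0.0715–0.1186, so I_lo=51, I_hi=100, C_lo=0.0715, C_hi=0.1186.
(100−51)/(0.1186−0.0715) × (0.0992−0.0715) + 51 = 49/0.0471 × 0.0277 + 51 ≈ 79.82 → 80.
NO₂: 564.1 lies in 395.6–738.2, so I_lo=101, I_hi=150, C_lo=395.6, C_hi=738.2.
(150−101)/(738.2−395.6) × (564.1−395.6) + 101 = 49/342.6 × 168.5 + 101 ≈ 125.10 → 125.
PM10: 308.21 lies in 141.25–308.25, so I_lo=51, I_hi=100, C_lo=141.25, C_hi=308.25.
(100−51)/(308.25−141.25) × (308.21−141.25) + 51 = 49/167.00 × 166.96 + 51 ≈ 99.99 → 100.
Sub-indices: CO→107, SO₂→129, O₃→80, NO₂→125, PM10→100. Ranked high→low: 129, 125, 107, 100, 80. Second-highest sub-index = 125.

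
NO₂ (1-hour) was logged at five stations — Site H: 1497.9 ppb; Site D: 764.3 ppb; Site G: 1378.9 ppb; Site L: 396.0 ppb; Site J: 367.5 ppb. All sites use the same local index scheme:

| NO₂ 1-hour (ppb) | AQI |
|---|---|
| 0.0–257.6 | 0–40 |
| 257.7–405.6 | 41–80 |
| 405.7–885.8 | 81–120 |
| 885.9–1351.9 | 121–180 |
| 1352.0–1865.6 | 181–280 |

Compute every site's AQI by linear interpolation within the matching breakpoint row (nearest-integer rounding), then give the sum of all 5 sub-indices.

Site H: 1497.9 ∈ [1352.0, 1865.6] ↔ index [181, 280].
181 + (1497.9−1352.0)·(280−181)/(1865.6−1352.0) = 181 + 145.9·99/513.6 ≈ 209.12, so AQI = 209.
Site D: 764.3 lies in 405.7–885.8, so I_lo=81, I_hi=120, C_lo=405.7, C_hi=885.8.
(120−81)/(885.8−405.7) × (764.3−405.7) + 81 = 39/480.1 × 358.6 + 81 ≈ 110.13 → 110.
Site G 1378.9: bracket 1352.0–1865.6 → index 181–280; slope 99/513.6, offset 26.9.
AQI = 181 + 99/513.6·26.9 ≈ 186.19 ⇒ 186.
Site L: 396.0 lies in 257.7–405.6, so I_lo=41, I_hi=80, C_lo=257.7, C_hi=405.6.
(80−41)/(405.6−257.7) × (396.0−257.7) + 41 = 39/147.9 × 138.3 + 41 ≈ 77.47 → 77.
Site J: 367.5 lies in 257.7–405.6, so I_lo=41, I_hi=80, C_lo=257.7, C_hi=405.6.
(80−41)/(405.6−257.7) × (367.5−257.7) + 41 = 39/147.9 × 109.8 + 41 ≈ 69.95 → 70.
AQIs: Site H=209, Site D=110, Site G=186, Site L=77, Site J=70. Sum = 209 + 110 + 186 + 77 + 70 = 652.

652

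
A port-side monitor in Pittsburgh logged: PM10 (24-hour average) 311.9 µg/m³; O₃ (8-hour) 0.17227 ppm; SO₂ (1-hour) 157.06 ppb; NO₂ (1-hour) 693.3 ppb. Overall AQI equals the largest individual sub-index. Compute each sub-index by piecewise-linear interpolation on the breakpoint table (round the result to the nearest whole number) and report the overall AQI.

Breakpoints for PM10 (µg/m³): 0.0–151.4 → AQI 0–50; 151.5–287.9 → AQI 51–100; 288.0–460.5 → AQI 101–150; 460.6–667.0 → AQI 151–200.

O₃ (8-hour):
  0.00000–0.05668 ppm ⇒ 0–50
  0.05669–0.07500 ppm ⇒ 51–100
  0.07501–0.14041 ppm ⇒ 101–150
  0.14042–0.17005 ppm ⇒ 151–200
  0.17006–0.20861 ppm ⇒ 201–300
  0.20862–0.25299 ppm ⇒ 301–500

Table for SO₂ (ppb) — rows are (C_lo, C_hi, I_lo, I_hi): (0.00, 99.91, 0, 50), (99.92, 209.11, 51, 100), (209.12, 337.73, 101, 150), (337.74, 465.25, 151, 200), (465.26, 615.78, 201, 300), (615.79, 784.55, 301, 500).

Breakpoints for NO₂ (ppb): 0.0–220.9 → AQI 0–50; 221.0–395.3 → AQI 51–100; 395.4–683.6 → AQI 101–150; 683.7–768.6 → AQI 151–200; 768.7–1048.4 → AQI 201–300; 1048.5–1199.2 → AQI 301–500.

PM10: 311.9 ∈ [288.0, 460.5] ↔ index [101, 150].
101 + (311.9−288.0)·(150−101)/(460.5−288.0) = 101 + 23.9·49/172.5 ≈ 107.79, so AQI = 108.
O₃: 0.17227 ∈ [0.17006, 0.20861] ↔ index [201, 300].
201 + (0.17227−0.17006)·(300−201)/(0.20861−0.17006) = 201 + 0.00221·99/0.03855 ≈ 206.68, so AQI = 207.
SO₂: 157.06 lies in 99.92–209.11, so I_lo=51, I_hi=100, C_lo=99.92, C_hi=209.11.
(100−51)/(209.11−99.92) × (157.06−99.92) + 51 = 49/109.19 × 57.14 + 51 ≈ 76.64 → 77.
NO₂ 693.3: bracket 683.7–768.6 → index 151–200; slope 49/84.9, offset 9.6.
AQI = 151 + 49/84.9·9.6 ≈ 156.54 ⇒ 157.
Sub-indices: PM10→108, O₃→207, SO₂→77, NO₂→157. Overall AQI = max = 207; dominant pollutant is O₃.

207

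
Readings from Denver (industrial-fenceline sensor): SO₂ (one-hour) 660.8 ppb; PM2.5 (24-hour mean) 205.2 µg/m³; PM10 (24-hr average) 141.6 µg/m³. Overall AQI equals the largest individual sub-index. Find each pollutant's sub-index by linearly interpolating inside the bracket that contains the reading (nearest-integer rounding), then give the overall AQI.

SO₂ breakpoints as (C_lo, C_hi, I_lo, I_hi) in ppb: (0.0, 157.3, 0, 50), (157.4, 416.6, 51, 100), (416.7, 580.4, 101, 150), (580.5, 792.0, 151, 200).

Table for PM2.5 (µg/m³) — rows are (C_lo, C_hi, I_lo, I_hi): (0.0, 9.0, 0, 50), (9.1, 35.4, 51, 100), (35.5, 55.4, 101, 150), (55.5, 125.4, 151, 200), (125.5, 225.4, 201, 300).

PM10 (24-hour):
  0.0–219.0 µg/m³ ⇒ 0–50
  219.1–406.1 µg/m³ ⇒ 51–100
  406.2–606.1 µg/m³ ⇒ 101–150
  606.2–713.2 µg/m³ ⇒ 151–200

SO₂: row 580.5–792.0 (AQI 151–200). (200−151)·(660.8−580.5)/(792.0−580.5) + 151 = 49·80.3/211.5 + 151 ≈ 169.60 → 170.
PM2.5: 205.2 lies in 125.5–225.4, so I_lo=201, I_hi=300, C_lo=125.5, C_hi=225.4.
(300−201)/(225.4−125.5) × (205.2−125.5) + 201 = 99/99.9 × 79.7 + 201 ≈ 279.98 → 280.
PM10: 141.6 lies in 0.0–219.0, so I_lo=0, I_hi=50, C_lo=0.0, C_hi=219.0.
(50−0)/(219.0−0.0) × (141.6−0.0) + 0 = 50/219.0 × 141.6 + 0 ≈ 32.33 → 32.
Sub-indices: SO₂→170, PM2.5→280, PM10→32. Overall AQI = max = 280; dominant pollutant is PM2.5.

280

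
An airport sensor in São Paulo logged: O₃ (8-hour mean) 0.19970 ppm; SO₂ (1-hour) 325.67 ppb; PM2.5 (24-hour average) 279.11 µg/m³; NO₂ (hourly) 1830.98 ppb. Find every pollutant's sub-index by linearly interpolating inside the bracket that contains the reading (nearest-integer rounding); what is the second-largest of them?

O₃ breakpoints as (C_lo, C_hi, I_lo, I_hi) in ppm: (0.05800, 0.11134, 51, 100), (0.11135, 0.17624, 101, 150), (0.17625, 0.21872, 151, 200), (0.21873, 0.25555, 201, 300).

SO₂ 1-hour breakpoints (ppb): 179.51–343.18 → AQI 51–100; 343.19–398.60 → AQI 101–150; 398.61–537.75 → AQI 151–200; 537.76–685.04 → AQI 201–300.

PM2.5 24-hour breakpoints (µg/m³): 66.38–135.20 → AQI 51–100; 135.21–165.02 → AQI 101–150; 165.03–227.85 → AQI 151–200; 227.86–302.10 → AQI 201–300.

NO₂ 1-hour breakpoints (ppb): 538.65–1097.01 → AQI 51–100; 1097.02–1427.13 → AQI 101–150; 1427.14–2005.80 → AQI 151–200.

O₃: 0.19970 lies in 0.17625–0.21872, so I_lo=151, I_hi=200, C_lo=0.17625, C_hi=0.21872.
(200−151)/(0.21872−0.17625) × (0.19970−0.17625) + 151 = 49/0.04247 × 0.02345 + 151 ≈ 178.06 → 178.
SO₂: 325.67 ∈ [179.51, 343.18] ↔ index [51, 100].
51 + (325.67−179.51)·(100−51)/(343.18−179.51) = 51 + 146.16·49/163.67 ≈ 94.76, so AQI = 95.
PM2.5: 279.11 ∈ [227.86, 302.10] ↔ index [201, 300].
201 + (279.11−227.86)·(300−201)/(302.10−227.86) = 201 + 51.25·99/74.24 ≈ 269.34, so AQI = 269.
NO₂: 1830.98 lies in 1427.14–2005.80, so I_lo=151, I_hi=200, C_lo=1427.14, C_hi=2005.80.
(200−151)/(2005.80−1427.14) × (1830.98−1427.14) + 151 = 49/578.66 × 403.84 + 151 ≈ 185.20 → 185.
Sub-indices: O₃→178, SO₂→95, PM2.5→269, NO₂→185. Ranked high→low: 269, 185, 178, 95. Second-highest sub-index = 185.

185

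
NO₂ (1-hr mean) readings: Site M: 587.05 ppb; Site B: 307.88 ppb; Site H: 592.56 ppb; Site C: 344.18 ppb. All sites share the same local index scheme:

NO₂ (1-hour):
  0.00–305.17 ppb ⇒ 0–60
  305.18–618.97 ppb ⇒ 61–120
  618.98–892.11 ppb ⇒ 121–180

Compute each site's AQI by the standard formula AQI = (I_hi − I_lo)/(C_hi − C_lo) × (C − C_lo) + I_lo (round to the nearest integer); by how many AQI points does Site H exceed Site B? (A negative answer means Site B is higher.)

53

Site M 587.05: bracket 305.18–618.97 → index 61–120; slope 59/313.79, offset 281.87.
AQI = 61 + 59/313.79·281.87 ≈ 114.00 ⇒ 114.
Site B: 307.88 ∈ [305.18, 618.97] ↔ index [61, 120].
61 + (307.88−305.18)·(120−61)/(618.97−305.18) = 61 + 2.70·59/313.79 ≈ 61.51, so AQI = 62.
Site H: 592.56 ∈ [305.18, 618.97] ↔ index [61, 120].
61 + (592.56−305.18)·(120−61)/(618.97−305.18) = 61 + 287.38·59/313.79 ≈ 115.03, so AQI = 115.
Site C: 344.18 lies in 305.18–618.97, so I_lo=61, I_hi=120, C_lo=305.18, C_hi=618.97.
(120−61)/(618.97−305.18) × (344.18−305.18) + 61 = 59/313.79 × 39.00 + 61 ≈ 68.33 → 68.
AQIs: Site M=114, Site B=62, Site H=115, Site C=68. Site H (115) − Site B (62) = 53.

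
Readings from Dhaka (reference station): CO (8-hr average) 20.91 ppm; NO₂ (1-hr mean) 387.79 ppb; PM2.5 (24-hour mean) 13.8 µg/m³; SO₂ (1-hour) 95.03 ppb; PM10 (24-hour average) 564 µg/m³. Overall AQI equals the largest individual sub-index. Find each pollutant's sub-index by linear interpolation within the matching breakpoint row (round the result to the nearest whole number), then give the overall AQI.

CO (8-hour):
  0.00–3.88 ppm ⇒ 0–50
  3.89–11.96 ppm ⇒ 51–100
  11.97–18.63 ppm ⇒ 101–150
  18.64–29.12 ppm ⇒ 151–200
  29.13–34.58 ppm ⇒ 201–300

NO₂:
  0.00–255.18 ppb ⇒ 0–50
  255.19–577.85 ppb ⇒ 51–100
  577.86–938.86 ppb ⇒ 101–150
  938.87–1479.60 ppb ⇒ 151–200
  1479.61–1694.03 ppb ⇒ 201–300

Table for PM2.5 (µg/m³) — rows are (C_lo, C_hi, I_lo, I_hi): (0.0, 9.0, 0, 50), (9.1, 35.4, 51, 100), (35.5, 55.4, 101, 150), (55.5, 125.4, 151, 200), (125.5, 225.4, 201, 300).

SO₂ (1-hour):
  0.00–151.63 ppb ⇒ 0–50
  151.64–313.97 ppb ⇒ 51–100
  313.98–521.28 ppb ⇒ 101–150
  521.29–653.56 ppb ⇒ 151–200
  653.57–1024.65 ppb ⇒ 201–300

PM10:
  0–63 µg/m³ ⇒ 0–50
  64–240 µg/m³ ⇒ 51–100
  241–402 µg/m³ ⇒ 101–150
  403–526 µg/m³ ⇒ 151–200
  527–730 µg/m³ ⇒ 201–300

219

CO: 20.91 ∈ [18.64, 29.12] ↔ index [151, 200].
151 + (20.91−18.64)·(200−151)/(29.12−18.64) = 151 + 2.27·49/10.48 ≈ 161.61, so AQI = 162.
NO₂ 387.79: bracket 255.19–577.85 → index 51–100; slope 49/322.66, offset 132.60.
AQI = 51 + 49/322.66·132.60 ≈ 71.14 ⇒ 71.
PM2.5 13.8: bracket 9.1–35.4 → index 51–100; slope 49/26.3, offset 4.7.
AQI = 51 + 49/26.3·4.7 ≈ 59.76 ⇒ 60.
SO₂: 95.03 ∈ [0.00, 151.63] ↔ index [0, 50].
0 + (95.03−0.00)·(50−0)/(151.63−0.00) = 0 + 95.03·50/151.63 ≈ 31.34, so AQI = 31.
PM10 564: bracket 527–730 → index 201–300; slope 99/203, offset 37.
AQI = 201 + 99/203·37 ≈ 219.04 ⇒ 219.
Sub-indices: CO→162, NO₂→71, PM2.5→60, SO₂→31, PM10→219. Overall AQI = max = 219; dominant pollutant is PM10.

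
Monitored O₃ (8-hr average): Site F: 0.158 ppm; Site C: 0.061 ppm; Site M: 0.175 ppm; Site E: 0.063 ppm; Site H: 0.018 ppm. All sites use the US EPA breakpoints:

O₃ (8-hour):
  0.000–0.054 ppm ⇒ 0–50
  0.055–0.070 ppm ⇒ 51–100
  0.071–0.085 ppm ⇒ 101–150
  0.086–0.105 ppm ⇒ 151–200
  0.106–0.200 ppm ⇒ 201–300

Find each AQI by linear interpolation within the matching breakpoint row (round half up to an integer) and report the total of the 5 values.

695

Site F: 0.158 ∈ [0.106, 0.200] ↔ index [201, 300].
201 + (0.158−0.106)·(300−201)/(0.200−0.106) = 201 + 0.052·99/0.094 ≈ 255.77, so AQI = 256.
Site C 0.061: bracket 0.055–0.070 → index 51–100; slope 49/0.015, offset 0.006.
AQI = 51 + 49/0.015·0.006 ≈ 70.60 ⇒ 71.
Site M 0.175: bracket 0.106–0.200 → index 201–300; slope 99/0.094, offset 0.069.
AQI = 201 + 99/0.094·0.069 ≈ 273.67 ⇒ 274.
Site E 0.063: bracket 0.055–0.070 → index 51–100; slope 49/0.015, offset 0.008.
AQI = 51 + 49/0.015·0.008 ≈ 77.13 ⇒ 77.
Site H: 0.018 lies in 0.000–0.054, so I_lo=0, I_hi=50, C_lo=0.000, C_hi=0.054.
(50−0)/(0.054−0.000) × (0.018−0.000) + 0 = 50/0.054 × 0.018 + 0 ≈ 16.67 → 17.
AQIs: Site F=256, Site C=71, Site M=274, Site E=77, Site H=17. Sum = 256 + 71 + 274 + 77 + 17 = 695.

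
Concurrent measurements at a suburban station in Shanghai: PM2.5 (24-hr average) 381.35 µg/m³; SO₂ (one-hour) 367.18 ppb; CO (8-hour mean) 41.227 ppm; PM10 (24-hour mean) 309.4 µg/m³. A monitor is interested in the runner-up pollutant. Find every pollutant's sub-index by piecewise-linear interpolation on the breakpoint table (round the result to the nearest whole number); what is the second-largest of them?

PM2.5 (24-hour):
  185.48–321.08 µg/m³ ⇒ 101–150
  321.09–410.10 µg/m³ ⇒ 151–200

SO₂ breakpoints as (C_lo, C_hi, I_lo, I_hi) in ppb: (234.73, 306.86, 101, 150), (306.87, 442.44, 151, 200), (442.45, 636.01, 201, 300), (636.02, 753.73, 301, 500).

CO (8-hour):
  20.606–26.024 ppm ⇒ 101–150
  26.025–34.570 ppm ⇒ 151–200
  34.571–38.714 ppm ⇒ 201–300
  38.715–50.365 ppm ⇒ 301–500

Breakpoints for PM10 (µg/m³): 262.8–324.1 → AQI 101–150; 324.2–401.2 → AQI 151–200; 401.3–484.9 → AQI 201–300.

PM2.5: row 321.09–410.10 (AQI 151–200). (200−151)·(381.35−321.09)/(410.10−321.09) + 151 = 49·60.26/89.01 + 151 ≈ 184.17 → 184.
SO₂: 367.18 lies in 306.87–442.44, so I_lo=151, I_hi=200, C_lo=306.87, C_hi=442.44.
(200−151)/(442.44−306.87) × (367.18−306.87) + 151 = 49/135.57 × 60.31 + 151 ≈ 172.80 → 173.
CO: 41.227 ∈ [38.715, 50.365] ↔ index [301, 500].
301 + (41.227−38.715)·(500−301)/(50.365−38.715) = 301 + 2.512·199/11.650 ≈ 343.91, so AQI = 344.
PM10: row 262.8–324.1 (AQI 101–150). (150−101)·(309.4−262.8)/(324.1−262.8) + 101 = 49·46.6/61.3 + 101 ≈ 138.25 → 138.
Sub-indices: PM2.5→184, SO₂→173, CO→344, PM10→138. Ranked high→low: 344, 184, 173, 138. Second-highest sub-index = 184.

184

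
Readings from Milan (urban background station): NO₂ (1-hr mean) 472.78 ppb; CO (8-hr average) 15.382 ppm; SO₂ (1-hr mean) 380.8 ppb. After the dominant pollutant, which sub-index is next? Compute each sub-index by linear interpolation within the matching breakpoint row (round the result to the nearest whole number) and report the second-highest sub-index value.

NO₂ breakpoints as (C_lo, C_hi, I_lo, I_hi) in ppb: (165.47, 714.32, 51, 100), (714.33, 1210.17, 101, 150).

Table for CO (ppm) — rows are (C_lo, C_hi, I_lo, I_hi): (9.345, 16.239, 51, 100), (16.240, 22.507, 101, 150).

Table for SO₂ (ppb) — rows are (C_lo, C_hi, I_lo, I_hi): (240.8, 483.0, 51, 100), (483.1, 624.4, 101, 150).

79

NO₂: row 165.47–714.32 (AQI 51–100). (100−51)·(472.78−165.47)/(714.32−165.47) + 51 = 49·307.31/548.85 + 51 ≈ 78.44 → 78.
CO: row 9.345–16.239 (AQI 51–100). (100−51)·(15.382−9.345)/(16.239−9.345) + 51 = 49·6.037/6.894 + 51 ≈ 93.91 → 94.
SO₂ 380.8: bracket 240.8–483.0 → index 51–100; slope 49/242.2, offset 140.0.
AQI = 51 + 49/242.2·140.0 ≈ 79.32 ⇒ 79.
Sub-indices: NO₂→78, CO→94, SO₂→79. Ranked high→low: 94, 79, 78. Second-highest sub-index = 79.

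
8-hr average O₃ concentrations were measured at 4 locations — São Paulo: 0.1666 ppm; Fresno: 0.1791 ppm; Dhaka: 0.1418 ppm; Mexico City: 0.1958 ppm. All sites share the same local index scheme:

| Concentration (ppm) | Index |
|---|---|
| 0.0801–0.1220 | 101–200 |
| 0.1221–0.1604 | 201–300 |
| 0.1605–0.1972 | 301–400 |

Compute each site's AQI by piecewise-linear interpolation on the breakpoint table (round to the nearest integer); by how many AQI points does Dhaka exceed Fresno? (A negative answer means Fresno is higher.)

-99

São Paulo: 0.1666 lies in 0.1605–0.1972, so I_lo=301, I_hi=400, C_lo=0.1605, C_hi=0.1972.
(400−301)/(0.1972−0.1605) × (0.1666−0.1605) + 301 = 99/0.0367 × 0.0061 + 301 ≈ 317.46 → 317.
Fresno: 0.1791 lies in 0.1605–0.1972, so I_lo=301, I_hi=400, C_lo=0.1605, C_hi=0.1972.
(400−301)/(0.1972−0.1605) × (0.1791−0.1605) + 301 = 99/0.0367 × 0.0186 + 301 ≈ 351.17 → 351.
Dhaka: 0.1418 lies in 0.1221–0.1604, so I_lo=201, I_hi=300, C_lo=0.1221, C_hi=0.1604.
(300−201)/(0.1604−0.1221) × (0.1418−0.1221) + 201 = 99/0.0383 × 0.0197 + 201 ≈ 251.92 → 252.
Mexico City: row 0.1605–0.1972 (AQI 301–400). (400−301)·(0.1958−0.1605)/(0.1972−0.1605) + 301 = 99·0.0353/0.0367 + 301 ≈ 396.22 → 396.
AQIs: São Paulo=317, Fresno=351, Dhaka=252, Mexico City=396. Dhaka (252) − Fresno (351) = -99.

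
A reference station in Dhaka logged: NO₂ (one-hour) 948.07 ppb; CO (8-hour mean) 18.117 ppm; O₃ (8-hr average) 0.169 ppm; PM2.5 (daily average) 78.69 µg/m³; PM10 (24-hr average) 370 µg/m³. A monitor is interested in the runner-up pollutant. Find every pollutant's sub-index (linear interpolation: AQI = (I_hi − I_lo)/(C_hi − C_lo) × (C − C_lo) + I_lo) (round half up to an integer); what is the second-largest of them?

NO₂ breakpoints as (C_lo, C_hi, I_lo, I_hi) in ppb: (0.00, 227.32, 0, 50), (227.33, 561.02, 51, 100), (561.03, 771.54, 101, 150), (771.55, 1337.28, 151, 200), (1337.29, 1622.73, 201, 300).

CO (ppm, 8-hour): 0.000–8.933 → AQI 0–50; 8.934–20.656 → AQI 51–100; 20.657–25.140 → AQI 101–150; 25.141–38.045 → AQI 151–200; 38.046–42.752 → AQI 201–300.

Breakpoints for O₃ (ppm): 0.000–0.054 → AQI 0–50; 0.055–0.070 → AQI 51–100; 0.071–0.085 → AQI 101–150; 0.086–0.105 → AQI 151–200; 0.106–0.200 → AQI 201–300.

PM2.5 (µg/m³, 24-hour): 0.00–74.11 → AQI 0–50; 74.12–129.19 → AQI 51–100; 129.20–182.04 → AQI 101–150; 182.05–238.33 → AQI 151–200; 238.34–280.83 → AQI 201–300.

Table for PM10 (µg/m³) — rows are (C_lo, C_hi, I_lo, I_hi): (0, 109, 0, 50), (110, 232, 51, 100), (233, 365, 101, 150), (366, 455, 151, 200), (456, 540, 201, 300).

NO₂: 948.07 ∈ [771.55, 1337.28] ↔ index [151, 200].
151 + (948.07−771.55)·(200−151)/(1337.28−771.55) = 151 + 176.52·49/565.73 ≈ 166.29, so AQI = 166.
CO: 18.117 lies in 8.934–20.656, so I_lo=51, I_hi=100, C_lo=8.934, C_hi=20.656.
(100−51)/(20.656−8.934) × (18.117−8.934) + 51 = 49/11.722 × 9.183 + 51 ≈ 89.39 → 89.
O₃ 0.169: bracket 0.106–0.200 → index 201–300; slope 99/0.094, offset 0.063.
AQI = 201 + 99/0.094·0.063 ≈ 267.35 ⇒ 267.
PM2.5 78.69: bracket 74.12–129.19 → index 51–100; slope 49/55.07, offset 4.57.
AQI = 51 + 49/55.07·4.57 ≈ 55.07 ⇒ 55.
PM10: 370 lies in 366–455, so I_lo=151, I_hi=200, C_lo=366, C_hi=455.
(200−151)/(455−366) × (370−366) + 151 = 49/89 × 4 + 151 ≈ 153.20 → 153.
Sub-indices: NO₂→166, CO→89, O₃→267, PM2.5→55, PM10→153. Ranked high→low: 267, 166, 153, 89, 55. Second-highest sub-index = 166.

166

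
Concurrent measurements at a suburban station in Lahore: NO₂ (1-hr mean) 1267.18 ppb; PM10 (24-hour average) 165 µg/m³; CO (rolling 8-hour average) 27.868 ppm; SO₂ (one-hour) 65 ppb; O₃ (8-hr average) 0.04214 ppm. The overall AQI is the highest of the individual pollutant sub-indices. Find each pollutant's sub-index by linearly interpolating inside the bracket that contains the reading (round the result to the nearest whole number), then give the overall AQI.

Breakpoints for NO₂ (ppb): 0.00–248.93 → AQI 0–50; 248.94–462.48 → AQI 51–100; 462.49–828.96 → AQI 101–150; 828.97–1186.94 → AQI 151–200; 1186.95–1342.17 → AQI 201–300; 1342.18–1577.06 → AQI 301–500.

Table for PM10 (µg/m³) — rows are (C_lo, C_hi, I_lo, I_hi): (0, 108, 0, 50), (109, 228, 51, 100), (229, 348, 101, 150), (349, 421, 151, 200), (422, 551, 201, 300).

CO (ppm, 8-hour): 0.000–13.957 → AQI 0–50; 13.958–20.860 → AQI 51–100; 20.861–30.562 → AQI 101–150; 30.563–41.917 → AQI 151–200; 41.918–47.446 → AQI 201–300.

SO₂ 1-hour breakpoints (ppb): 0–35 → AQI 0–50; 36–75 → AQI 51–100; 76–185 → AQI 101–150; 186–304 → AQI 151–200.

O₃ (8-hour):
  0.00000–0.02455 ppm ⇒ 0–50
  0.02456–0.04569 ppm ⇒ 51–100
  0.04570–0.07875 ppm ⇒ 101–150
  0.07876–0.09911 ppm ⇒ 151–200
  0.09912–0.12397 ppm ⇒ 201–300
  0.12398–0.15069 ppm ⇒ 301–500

NO₂: 1267.18 ∈ [1186.95, 1342.17] ↔ index [201, 300].
201 + (1267.18−1186.95)·(300−201)/(1342.17−1186.95) = 201 + 80.23·99/155.22 ≈ 252.17, so AQI = 252.
PM10: 165 lies in 109–228, so I_lo=51, I_hi=100, C_lo=109, C_hi=228.
(100−51)/(228−109) × (165−109) + 51 = 49/119 × 56 + 51 ≈ 74.06 → 74.
CO: 27.868 lies in 20.861–30.562, so I_lo=101, I_hi=150, C_lo=20.861, C_hi=30.562.
(150−101)/(30.562−20.861) × (27.868−20.861) + 101 = 49/9.701 × 7.007 + 101 ≈ 136.39 → 136.
SO₂: 65 ∈ [36, 75] ↔ index [51, 100].
51 + (65−36)·(100−51)/(75−36) = 51 + 29·49/39 ≈ 87.44, so AQI = 87.
O₃: row 0.02456–0.04569 (AQI 51–100). (100−51)·(0.04214−0.02456)/(0.04569−0.02456) + 51 = 49·0.01758/0.02113 + 51 ≈ 91.77 → 92.
Sub-indices: NO₂→252, PM10→74, CO→136, SO₂→87, O₃→92. Overall AQI = max = 252; dominant pollutant is NO₂.
AQI 252: Very Unhealthy.

252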